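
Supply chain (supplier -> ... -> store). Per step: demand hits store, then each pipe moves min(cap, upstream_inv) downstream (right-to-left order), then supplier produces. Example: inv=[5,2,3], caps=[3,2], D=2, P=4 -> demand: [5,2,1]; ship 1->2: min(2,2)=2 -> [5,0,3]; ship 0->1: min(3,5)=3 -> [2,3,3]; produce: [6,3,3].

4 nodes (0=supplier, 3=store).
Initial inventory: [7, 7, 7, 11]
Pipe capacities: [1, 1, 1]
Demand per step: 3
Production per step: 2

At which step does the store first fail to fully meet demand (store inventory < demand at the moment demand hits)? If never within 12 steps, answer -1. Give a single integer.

Step 1: demand=3,sold=3 ship[2->3]=1 ship[1->2]=1 ship[0->1]=1 prod=2 -> [8 7 7 9]
Step 2: demand=3,sold=3 ship[2->3]=1 ship[1->2]=1 ship[0->1]=1 prod=2 -> [9 7 7 7]
Step 3: demand=3,sold=3 ship[2->3]=1 ship[1->2]=1 ship[0->1]=1 prod=2 -> [10 7 7 5]
Step 4: demand=3,sold=3 ship[2->3]=1 ship[1->2]=1 ship[0->1]=1 prod=2 -> [11 7 7 3]
Step 5: demand=3,sold=3 ship[2->3]=1 ship[1->2]=1 ship[0->1]=1 prod=2 -> [12 7 7 1]
Step 6: demand=3,sold=1 ship[2->3]=1 ship[1->2]=1 ship[0->1]=1 prod=2 -> [13 7 7 1]
Step 7: demand=3,sold=1 ship[2->3]=1 ship[1->2]=1 ship[0->1]=1 prod=2 -> [14 7 7 1]
Step 8: demand=3,sold=1 ship[2->3]=1 ship[1->2]=1 ship[0->1]=1 prod=2 -> [15 7 7 1]
Step 9: demand=3,sold=1 ship[2->3]=1 ship[1->2]=1 ship[0->1]=1 prod=2 -> [16 7 7 1]
Step 10: demand=3,sold=1 ship[2->3]=1 ship[1->2]=1 ship[0->1]=1 prod=2 -> [17 7 7 1]
Step 11: demand=3,sold=1 ship[2->3]=1 ship[1->2]=1 ship[0->1]=1 prod=2 -> [18 7 7 1]
Step 12: demand=3,sold=1 ship[2->3]=1 ship[1->2]=1 ship[0->1]=1 prod=2 -> [19 7 7 1]
First stockout at step 6

6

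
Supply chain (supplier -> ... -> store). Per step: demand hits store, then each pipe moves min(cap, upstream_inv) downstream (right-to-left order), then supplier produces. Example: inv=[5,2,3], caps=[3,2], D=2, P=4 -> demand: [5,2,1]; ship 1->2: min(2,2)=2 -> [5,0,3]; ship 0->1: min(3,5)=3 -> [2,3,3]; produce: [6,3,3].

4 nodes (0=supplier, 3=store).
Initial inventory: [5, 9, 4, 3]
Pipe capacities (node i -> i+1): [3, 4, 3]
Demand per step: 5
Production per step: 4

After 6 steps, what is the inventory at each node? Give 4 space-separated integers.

Step 1: demand=5,sold=3 ship[2->3]=3 ship[1->2]=4 ship[0->1]=3 prod=4 -> inv=[6 8 5 3]
Step 2: demand=5,sold=3 ship[2->3]=3 ship[1->2]=4 ship[0->1]=3 prod=4 -> inv=[7 7 6 3]
Step 3: demand=5,sold=3 ship[2->3]=3 ship[1->2]=4 ship[0->1]=3 prod=4 -> inv=[8 6 7 3]
Step 4: demand=5,sold=3 ship[2->3]=3 ship[1->2]=4 ship[0->1]=3 prod=4 -> inv=[9 5 8 3]
Step 5: demand=5,sold=3 ship[2->3]=3 ship[1->2]=4 ship[0->1]=3 prod=4 -> inv=[10 4 9 3]
Step 6: demand=5,sold=3 ship[2->3]=3 ship[1->2]=4 ship[0->1]=3 prod=4 -> inv=[11 3 10 3]

11 3 10 3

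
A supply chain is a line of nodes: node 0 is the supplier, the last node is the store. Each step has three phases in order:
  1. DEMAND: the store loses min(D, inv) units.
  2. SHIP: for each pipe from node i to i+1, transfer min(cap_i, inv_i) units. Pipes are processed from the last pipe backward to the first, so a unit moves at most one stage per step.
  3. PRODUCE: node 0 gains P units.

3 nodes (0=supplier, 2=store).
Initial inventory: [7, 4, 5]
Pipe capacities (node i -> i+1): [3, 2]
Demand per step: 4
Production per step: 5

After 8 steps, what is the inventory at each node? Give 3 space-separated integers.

Step 1: demand=4,sold=4 ship[1->2]=2 ship[0->1]=3 prod=5 -> inv=[9 5 3]
Step 2: demand=4,sold=3 ship[1->2]=2 ship[0->1]=3 prod=5 -> inv=[11 6 2]
Step 3: demand=4,sold=2 ship[1->2]=2 ship[0->1]=3 prod=5 -> inv=[13 7 2]
Step 4: demand=4,sold=2 ship[1->2]=2 ship[0->1]=3 prod=5 -> inv=[15 8 2]
Step 5: demand=4,sold=2 ship[1->2]=2 ship[0->1]=3 prod=5 -> inv=[17 9 2]
Step 6: demand=4,sold=2 ship[1->2]=2 ship[0->1]=3 prod=5 -> inv=[19 10 2]
Step 7: demand=4,sold=2 ship[1->2]=2 ship[0->1]=3 prod=5 -> inv=[21 11 2]
Step 8: demand=4,sold=2 ship[1->2]=2 ship[0->1]=3 prod=5 -> inv=[23 12 2]

23 12 2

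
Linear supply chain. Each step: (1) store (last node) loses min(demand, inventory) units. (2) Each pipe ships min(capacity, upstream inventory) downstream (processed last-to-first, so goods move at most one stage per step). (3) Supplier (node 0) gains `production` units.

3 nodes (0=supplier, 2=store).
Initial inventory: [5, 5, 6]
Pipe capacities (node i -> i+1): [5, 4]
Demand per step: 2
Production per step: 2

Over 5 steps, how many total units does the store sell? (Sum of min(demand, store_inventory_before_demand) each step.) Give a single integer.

Step 1: sold=2 (running total=2) -> [2 6 8]
Step 2: sold=2 (running total=4) -> [2 4 10]
Step 3: sold=2 (running total=6) -> [2 2 12]
Step 4: sold=2 (running total=8) -> [2 2 12]
Step 5: sold=2 (running total=10) -> [2 2 12]

Answer: 10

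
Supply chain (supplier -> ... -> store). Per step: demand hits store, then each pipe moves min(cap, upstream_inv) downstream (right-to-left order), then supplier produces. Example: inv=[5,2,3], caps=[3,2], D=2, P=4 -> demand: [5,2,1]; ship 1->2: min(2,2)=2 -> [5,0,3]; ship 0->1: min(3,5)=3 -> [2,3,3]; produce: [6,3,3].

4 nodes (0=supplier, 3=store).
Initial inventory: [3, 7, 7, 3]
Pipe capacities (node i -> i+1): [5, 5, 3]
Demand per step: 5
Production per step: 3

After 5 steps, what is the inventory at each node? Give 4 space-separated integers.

Step 1: demand=5,sold=3 ship[2->3]=3 ship[1->2]=5 ship[0->1]=3 prod=3 -> inv=[3 5 9 3]
Step 2: demand=5,sold=3 ship[2->3]=3 ship[1->2]=5 ship[0->1]=3 prod=3 -> inv=[3 3 11 3]
Step 3: demand=5,sold=3 ship[2->3]=3 ship[1->2]=3 ship[0->1]=3 prod=3 -> inv=[3 3 11 3]
Step 4: demand=5,sold=3 ship[2->3]=3 ship[1->2]=3 ship[0->1]=3 prod=3 -> inv=[3 3 11 3]
Step 5: demand=5,sold=3 ship[2->3]=3 ship[1->2]=3 ship[0->1]=3 prod=3 -> inv=[3 3 11 3]

3 3 11 3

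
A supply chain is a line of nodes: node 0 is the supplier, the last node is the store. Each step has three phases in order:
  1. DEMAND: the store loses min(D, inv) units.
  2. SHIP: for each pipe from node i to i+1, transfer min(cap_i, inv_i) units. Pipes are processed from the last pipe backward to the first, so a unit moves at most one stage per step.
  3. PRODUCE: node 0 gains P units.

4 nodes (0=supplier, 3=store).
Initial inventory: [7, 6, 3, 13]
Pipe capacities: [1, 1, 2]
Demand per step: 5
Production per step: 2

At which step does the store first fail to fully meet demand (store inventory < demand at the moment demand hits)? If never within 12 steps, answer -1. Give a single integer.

Step 1: demand=5,sold=5 ship[2->3]=2 ship[1->2]=1 ship[0->1]=1 prod=2 -> [8 6 2 10]
Step 2: demand=5,sold=5 ship[2->3]=2 ship[1->2]=1 ship[0->1]=1 prod=2 -> [9 6 1 7]
Step 3: demand=5,sold=5 ship[2->3]=1 ship[1->2]=1 ship[0->1]=1 prod=2 -> [10 6 1 3]
Step 4: demand=5,sold=3 ship[2->3]=1 ship[1->2]=1 ship[0->1]=1 prod=2 -> [11 6 1 1]
Step 5: demand=5,sold=1 ship[2->3]=1 ship[1->2]=1 ship[0->1]=1 prod=2 -> [12 6 1 1]
Step 6: demand=5,sold=1 ship[2->3]=1 ship[1->2]=1 ship[0->1]=1 prod=2 -> [13 6 1 1]
Step 7: demand=5,sold=1 ship[2->3]=1 ship[1->2]=1 ship[0->1]=1 prod=2 -> [14 6 1 1]
Step 8: demand=5,sold=1 ship[2->3]=1 ship[1->2]=1 ship[0->1]=1 prod=2 -> [15 6 1 1]
Step 9: demand=5,sold=1 ship[2->3]=1 ship[1->2]=1 ship[0->1]=1 prod=2 -> [16 6 1 1]
Step 10: demand=5,sold=1 ship[2->3]=1 ship[1->2]=1 ship[0->1]=1 prod=2 -> [17 6 1 1]
Step 11: demand=5,sold=1 ship[2->3]=1 ship[1->2]=1 ship[0->1]=1 prod=2 -> [18 6 1 1]
Step 12: demand=5,sold=1 ship[2->3]=1 ship[1->2]=1 ship[0->1]=1 prod=2 -> [19 6 1 1]
First stockout at step 4

4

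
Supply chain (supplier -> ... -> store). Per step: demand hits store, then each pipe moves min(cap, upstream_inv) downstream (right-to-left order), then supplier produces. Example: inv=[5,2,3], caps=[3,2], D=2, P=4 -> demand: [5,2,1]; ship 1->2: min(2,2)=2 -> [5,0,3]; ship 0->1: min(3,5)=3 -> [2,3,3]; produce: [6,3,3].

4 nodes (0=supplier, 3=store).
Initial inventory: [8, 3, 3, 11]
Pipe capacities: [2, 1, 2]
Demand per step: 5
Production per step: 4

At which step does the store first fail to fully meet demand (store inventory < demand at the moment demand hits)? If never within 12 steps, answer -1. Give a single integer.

Step 1: demand=5,sold=5 ship[2->3]=2 ship[1->2]=1 ship[0->1]=2 prod=4 -> [10 4 2 8]
Step 2: demand=5,sold=5 ship[2->3]=2 ship[1->2]=1 ship[0->1]=2 prod=4 -> [12 5 1 5]
Step 3: demand=5,sold=5 ship[2->3]=1 ship[1->2]=1 ship[0->1]=2 prod=4 -> [14 6 1 1]
Step 4: demand=5,sold=1 ship[2->3]=1 ship[1->2]=1 ship[0->1]=2 prod=4 -> [16 7 1 1]
Step 5: demand=5,sold=1 ship[2->3]=1 ship[1->2]=1 ship[0->1]=2 prod=4 -> [18 8 1 1]
Step 6: demand=5,sold=1 ship[2->3]=1 ship[1->2]=1 ship[0->1]=2 prod=4 -> [20 9 1 1]
Step 7: demand=5,sold=1 ship[2->3]=1 ship[1->2]=1 ship[0->1]=2 prod=4 -> [22 10 1 1]
Step 8: demand=5,sold=1 ship[2->3]=1 ship[1->2]=1 ship[0->1]=2 prod=4 -> [24 11 1 1]
Step 9: demand=5,sold=1 ship[2->3]=1 ship[1->2]=1 ship[0->1]=2 prod=4 -> [26 12 1 1]
Step 10: demand=5,sold=1 ship[2->3]=1 ship[1->2]=1 ship[0->1]=2 prod=4 -> [28 13 1 1]
Step 11: demand=5,sold=1 ship[2->3]=1 ship[1->2]=1 ship[0->1]=2 prod=4 -> [30 14 1 1]
Step 12: demand=5,sold=1 ship[2->3]=1 ship[1->2]=1 ship[0->1]=2 prod=4 -> [32 15 1 1]
First stockout at step 4

4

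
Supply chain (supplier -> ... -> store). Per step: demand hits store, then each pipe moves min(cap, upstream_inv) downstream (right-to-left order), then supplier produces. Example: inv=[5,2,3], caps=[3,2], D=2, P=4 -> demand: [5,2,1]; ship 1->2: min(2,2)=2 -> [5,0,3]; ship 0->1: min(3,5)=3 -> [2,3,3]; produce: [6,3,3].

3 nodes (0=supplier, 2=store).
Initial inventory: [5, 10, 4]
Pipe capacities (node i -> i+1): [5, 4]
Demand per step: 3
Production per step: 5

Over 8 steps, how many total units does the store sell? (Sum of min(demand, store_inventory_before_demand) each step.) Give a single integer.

Step 1: sold=3 (running total=3) -> [5 11 5]
Step 2: sold=3 (running total=6) -> [5 12 6]
Step 3: sold=3 (running total=9) -> [5 13 7]
Step 4: sold=3 (running total=12) -> [5 14 8]
Step 5: sold=3 (running total=15) -> [5 15 9]
Step 6: sold=3 (running total=18) -> [5 16 10]
Step 7: sold=3 (running total=21) -> [5 17 11]
Step 8: sold=3 (running total=24) -> [5 18 12]

Answer: 24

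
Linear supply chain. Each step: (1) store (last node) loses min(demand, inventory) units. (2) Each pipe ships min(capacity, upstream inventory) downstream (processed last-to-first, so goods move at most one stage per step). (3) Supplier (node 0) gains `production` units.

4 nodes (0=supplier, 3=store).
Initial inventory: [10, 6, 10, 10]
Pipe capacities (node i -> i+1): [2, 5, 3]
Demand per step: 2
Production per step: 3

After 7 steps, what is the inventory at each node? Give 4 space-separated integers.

Step 1: demand=2,sold=2 ship[2->3]=3 ship[1->2]=5 ship[0->1]=2 prod=3 -> inv=[11 3 12 11]
Step 2: demand=2,sold=2 ship[2->3]=3 ship[1->2]=3 ship[0->1]=2 prod=3 -> inv=[12 2 12 12]
Step 3: demand=2,sold=2 ship[2->3]=3 ship[1->2]=2 ship[0->1]=2 prod=3 -> inv=[13 2 11 13]
Step 4: demand=2,sold=2 ship[2->3]=3 ship[1->2]=2 ship[0->1]=2 prod=3 -> inv=[14 2 10 14]
Step 5: demand=2,sold=2 ship[2->3]=3 ship[1->2]=2 ship[0->1]=2 prod=3 -> inv=[15 2 9 15]
Step 6: demand=2,sold=2 ship[2->3]=3 ship[1->2]=2 ship[0->1]=2 prod=3 -> inv=[16 2 8 16]
Step 7: demand=2,sold=2 ship[2->3]=3 ship[1->2]=2 ship[0->1]=2 prod=3 -> inv=[17 2 7 17]

17 2 7 17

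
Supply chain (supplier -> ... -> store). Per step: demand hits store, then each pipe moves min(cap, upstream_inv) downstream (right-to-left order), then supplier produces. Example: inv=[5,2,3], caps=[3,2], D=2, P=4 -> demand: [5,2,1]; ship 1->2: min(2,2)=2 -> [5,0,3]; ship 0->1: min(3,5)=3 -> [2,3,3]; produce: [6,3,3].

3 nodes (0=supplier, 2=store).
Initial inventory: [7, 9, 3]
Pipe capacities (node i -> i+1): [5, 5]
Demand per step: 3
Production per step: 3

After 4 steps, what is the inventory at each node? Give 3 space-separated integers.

Step 1: demand=3,sold=3 ship[1->2]=5 ship[0->1]=5 prod=3 -> inv=[5 9 5]
Step 2: demand=3,sold=3 ship[1->2]=5 ship[0->1]=5 prod=3 -> inv=[3 9 7]
Step 3: demand=3,sold=3 ship[1->2]=5 ship[0->1]=3 prod=3 -> inv=[3 7 9]
Step 4: demand=3,sold=3 ship[1->2]=5 ship[0->1]=3 prod=3 -> inv=[3 5 11]

3 5 11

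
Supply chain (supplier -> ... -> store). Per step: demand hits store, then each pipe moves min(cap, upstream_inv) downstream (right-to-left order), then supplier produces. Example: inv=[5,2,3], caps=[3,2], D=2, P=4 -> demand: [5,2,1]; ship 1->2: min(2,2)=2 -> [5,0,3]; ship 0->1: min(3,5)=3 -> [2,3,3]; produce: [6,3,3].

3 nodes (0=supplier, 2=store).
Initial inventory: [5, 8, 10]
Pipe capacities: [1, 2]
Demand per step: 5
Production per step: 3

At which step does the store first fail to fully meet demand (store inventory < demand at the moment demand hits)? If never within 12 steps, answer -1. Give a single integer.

Step 1: demand=5,sold=5 ship[1->2]=2 ship[0->1]=1 prod=3 -> [7 7 7]
Step 2: demand=5,sold=5 ship[1->2]=2 ship[0->1]=1 prod=3 -> [9 6 4]
Step 3: demand=5,sold=4 ship[1->2]=2 ship[0->1]=1 prod=3 -> [11 5 2]
Step 4: demand=5,sold=2 ship[1->2]=2 ship[0->1]=1 prod=3 -> [13 4 2]
Step 5: demand=5,sold=2 ship[1->2]=2 ship[0->1]=1 prod=3 -> [15 3 2]
Step 6: demand=5,sold=2 ship[1->2]=2 ship[0->1]=1 prod=3 -> [17 2 2]
Step 7: demand=5,sold=2 ship[1->2]=2 ship[0->1]=1 prod=3 -> [19 1 2]
Step 8: demand=5,sold=2 ship[1->2]=1 ship[0->1]=1 prod=3 -> [21 1 1]
Step 9: demand=5,sold=1 ship[1->2]=1 ship[0->1]=1 prod=3 -> [23 1 1]
Step 10: demand=5,sold=1 ship[1->2]=1 ship[0->1]=1 prod=3 -> [25 1 1]
Step 11: demand=5,sold=1 ship[1->2]=1 ship[0->1]=1 prod=3 -> [27 1 1]
Step 12: demand=5,sold=1 ship[1->2]=1 ship[0->1]=1 prod=3 -> [29 1 1]
First stockout at step 3

3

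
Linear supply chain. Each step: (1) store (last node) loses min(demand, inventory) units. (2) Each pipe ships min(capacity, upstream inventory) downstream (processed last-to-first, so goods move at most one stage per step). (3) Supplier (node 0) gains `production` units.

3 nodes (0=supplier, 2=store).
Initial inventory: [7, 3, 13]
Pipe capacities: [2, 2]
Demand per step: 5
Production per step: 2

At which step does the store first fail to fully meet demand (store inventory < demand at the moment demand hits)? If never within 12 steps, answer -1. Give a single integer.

Step 1: demand=5,sold=5 ship[1->2]=2 ship[0->1]=2 prod=2 -> [7 3 10]
Step 2: demand=5,sold=5 ship[1->2]=2 ship[0->1]=2 prod=2 -> [7 3 7]
Step 3: demand=5,sold=5 ship[1->2]=2 ship[0->1]=2 prod=2 -> [7 3 4]
Step 4: demand=5,sold=4 ship[1->2]=2 ship[0->1]=2 prod=2 -> [7 3 2]
Step 5: demand=5,sold=2 ship[1->2]=2 ship[0->1]=2 prod=2 -> [7 3 2]
Step 6: demand=5,sold=2 ship[1->2]=2 ship[0->1]=2 prod=2 -> [7 3 2]
Step 7: demand=5,sold=2 ship[1->2]=2 ship[0->1]=2 prod=2 -> [7 3 2]
Step 8: demand=5,sold=2 ship[1->2]=2 ship[0->1]=2 prod=2 -> [7 3 2]
Step 9: demand=5,sold=2 ship[1->2]=2 ship[0->1]=2 prod=2 -> [7 3 2]
Step 10: demand=5,sold=2 ship[1->2]=2 ship[0->1]=2 prod=2 -> [7 3 2]
Step 11: demand=5,sold=2 ship[1->2]=2 ship[0->1]=2 prod=2 -> [7 3 2]
Step 12: demand=5,sold=2 ship[1->2]=2 ship[0->1]=2 prod=2 -> [7 3 2]
First stockout at step 4

4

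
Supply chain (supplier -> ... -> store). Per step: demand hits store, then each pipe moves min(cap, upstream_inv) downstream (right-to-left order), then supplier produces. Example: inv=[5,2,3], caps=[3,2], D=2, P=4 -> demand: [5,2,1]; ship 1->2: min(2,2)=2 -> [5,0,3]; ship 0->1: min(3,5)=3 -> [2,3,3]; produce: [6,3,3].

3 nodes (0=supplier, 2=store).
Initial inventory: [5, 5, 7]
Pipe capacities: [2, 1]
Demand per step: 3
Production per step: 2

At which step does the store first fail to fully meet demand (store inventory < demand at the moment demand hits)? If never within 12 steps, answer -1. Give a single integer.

Step 1: demand=3,sold=3 ship[1->2]=1 ship[0->1]=2 prod=2 -> [5 6 5]
Step 2: demand=3,sold=3 ship[1->2]=1 ship[0->1]=2 prod=2 -> [5 7 3]
Step 3: demand=3,sold=3 ship[1->2]=1 ship[0->1]=2 prod=2 -> [5 8 1]
Step 4: demand=3,sold=1 ship[1->2]=1 ship[0->1]=2 prod=2 -> [5 9 1]
Step 5: demand=3,sold=1 ship[1->2]=1 ship[0->1]=2 prod=2 -> [5 10 1]
Step 6: demand=3,sold=1 ship[1->2]=1 ship[0->1]=2 prod=2 -> [5 11 1]
Step 7: demand=3,sold=1 ship[1->2]=1 ship[0->1]=2 prod=2 -> [5 12 1]
Step 8: demand=3,sold=1 ship[1->2]=1 ship[0->1]=2 prod=2 -> [5 13 1]
Step 9: demand=3,sold=1 ship[1->2]=1 ship[0->1]=2 prod=2 -> [5 14 1]
Step 10: demand=3,sold=1 ship[1->2]=1 ship[0->1]=2 prod=2 -> [5 15 1]
Step 11: demand=3,sold=1 ship[1->2]=1 ship[0->1]=2 prod=2 -> [5 16 1]
Step 12: demand=3,sold=1 ship[1->2]=1 ship[0->1]=2 prod=2 -> [5 17 1]
First stockout at step 4

4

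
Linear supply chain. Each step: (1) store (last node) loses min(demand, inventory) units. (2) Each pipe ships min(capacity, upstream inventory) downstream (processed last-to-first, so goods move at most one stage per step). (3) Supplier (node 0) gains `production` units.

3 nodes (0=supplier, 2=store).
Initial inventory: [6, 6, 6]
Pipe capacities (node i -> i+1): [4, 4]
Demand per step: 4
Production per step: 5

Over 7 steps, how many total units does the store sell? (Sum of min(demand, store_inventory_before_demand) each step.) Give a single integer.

Answer: 28

Derivation:
Step 1: sold=4 (running total=4) -> [7 6 6]
Step 2: sold=4 (running total=8) -> [8 6 6]
Step 3: sold=4 (running total=12) -> [9 6 6]
Step 4: sold=4 (running total=16) -> [10 6 6]
Step 5: sold=4 (running total=20) -> [11 6 6]
Step 6: sold=4 (running total=24) -> [12 6 6]
Step 7: sold=4 (running total=28) -> [13 6 6]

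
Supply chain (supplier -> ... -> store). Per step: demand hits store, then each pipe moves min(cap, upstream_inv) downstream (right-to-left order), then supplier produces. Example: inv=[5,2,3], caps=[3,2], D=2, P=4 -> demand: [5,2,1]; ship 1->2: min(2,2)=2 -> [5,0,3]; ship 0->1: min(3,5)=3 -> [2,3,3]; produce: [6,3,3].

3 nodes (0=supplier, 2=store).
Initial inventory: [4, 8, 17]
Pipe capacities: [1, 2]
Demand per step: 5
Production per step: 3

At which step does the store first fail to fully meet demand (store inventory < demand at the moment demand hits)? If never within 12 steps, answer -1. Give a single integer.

Step 1: demand=5,sold=5 ship[1->2]=2 ship[0->1]=1 prod=3 -> [6 7 14]
Step 2: demand=5,sold=5 ship[1->2]=2 ship[0->1]=1 prod=3 -> [8 6 11]
Step 3: demand=5,sold=5 ship[1->2]=2 ship[0->1]=1 prod=3 -> [10 5 8]
Step 4: demand=5,sold=5 ship[1->2]=2 ship[0->1]=1 prod=3 -> [12 4 5]
Step 5: demand=5,sold=5 ship[1->2]=2 ship[0->1]=1 prod=3 -> [14 3 2]
Step 6: demand=5,sold=2 ship[1->2]=2 ship[0->1]=1 prod=3 -> [16 2 2]
Step 7: demand=5,sold=2 ship[1->2]=2 ship[0->1]=1 prod=3 -> [18 1 2]
Step 8: demand=5,sold=2 ship[1->2]=1 ship[0->1]=1 prod=3 -> [20 1 1]
Step 9: demand=5,sold=1 ship[1->2]=1 ship[0->1]=1 prod=3 -> [22 1 1]
Step 10: demand=5,sold=1 ship[1->2]=1 ship[0->1]=1 prod=3 -> [24 1 1]
Step 11: demand=5,sold=1 ship[1->2]=1 ship[0->1]=1 prod=3 -> [26 1 1]
Step 12: demand=5,sold=1 ship[1->2]=1 ship[0->1]=1 prod=3 -> [28 1 1]
First stockout at step 6

6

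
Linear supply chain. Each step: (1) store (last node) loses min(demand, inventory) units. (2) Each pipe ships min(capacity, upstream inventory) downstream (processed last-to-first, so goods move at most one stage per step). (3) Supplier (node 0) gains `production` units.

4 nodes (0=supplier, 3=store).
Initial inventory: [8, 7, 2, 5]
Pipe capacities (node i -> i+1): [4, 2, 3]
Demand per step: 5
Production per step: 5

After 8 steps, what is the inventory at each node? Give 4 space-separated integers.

Step 1: demand=5,sold=5 ship[2->3]=2 ship[1->2]=2 ship[0->1]=4 prod=5 -> inv=[9 9 2 2]
Step 2: demand=5,sold=2 ship[2->3]=2 ship[1->2]=2 ship[0->1]=4 prod=5 -> inv=[10 11 2 2]
Step 3: demand=5,sold=2 ship[2->3]=2 ship[1->2]=2 ship[0->1]=4 prod=5 -> inv=[11 13 2 2]
Step 4: demand=5,sold=2 ship[2->3]=2 ship[1->2]=2 ship[0->1]=4 prod=5 -> inv=[12 15 2 2]
Step 5: demand=5,sold=2 ship[2->3]=2 ship[1->2]=2 ship[0->1]=4 prod=5 -> inv=[13 17 2 2]
Step 6: demand=5,sold=2 ship[2->3]=2 ship[1->2]=2 ship[0->1]=4 prod=5 -> inv=[14 19 2 2]
Step 7: demand=5,sold=2 ship[2->3]=2 ship[1->2]=2 ship[0->1]=4 prod=5 -> inv=[15 21 2 2]
Step 8: demand=5,sold=2 ship[2->3]=2 ship[1->2]=2 ship[0->1]=4 prod=5 -> inv=[16 23 2 2]

16 23 2 2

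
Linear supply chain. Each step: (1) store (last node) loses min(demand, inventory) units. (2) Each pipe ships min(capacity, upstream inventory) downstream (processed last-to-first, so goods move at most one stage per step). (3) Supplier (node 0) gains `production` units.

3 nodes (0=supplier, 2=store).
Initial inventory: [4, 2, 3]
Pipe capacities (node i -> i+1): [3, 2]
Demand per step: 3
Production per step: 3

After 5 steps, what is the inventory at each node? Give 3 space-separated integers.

Step 1: demand=3,sold=3 ship[1->2]=2 ship[0->1]=3 prod=3 -> inv=[4 3 2]
Step 2: demand=3,sold=2 ship[1->2]=2 ship[0->1]=3 prod=3 -> inv=[4 4 2]
Step 3: demand=3,sold=2 ship[1->2]=2 ship[0->1]=3 prod=3 -> inv=[4 5 2]
Step 4: demand=3,sold=2 ship[1->2]=2 ship[0->1]=3 prod=3 -> inv=[4 6 2]
Step 5: demand=3,sold=2 ship[1->2]=2 ship[0->1]=3 prod=3 -> inv=[4 7 2]

4 7 2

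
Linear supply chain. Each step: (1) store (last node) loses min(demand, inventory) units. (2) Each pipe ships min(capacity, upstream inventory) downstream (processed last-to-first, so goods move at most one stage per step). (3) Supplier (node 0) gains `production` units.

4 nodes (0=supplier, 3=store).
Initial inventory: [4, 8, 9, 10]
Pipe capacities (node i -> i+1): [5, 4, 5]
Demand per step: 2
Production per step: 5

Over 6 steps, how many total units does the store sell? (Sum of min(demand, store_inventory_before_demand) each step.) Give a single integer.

Step 1: sold=2 (running total=2) -> [5 8 8 13]
Step 2: sold=2 (running total=4) -> [5 9 7 16]
Step 3: sold=2 (running total=6) -> [5 10 6 19]
Step 4: sold=2 (running total=8) -> [5 11 5 22]
Step 5: sold=2 (running total=10) -> [5 12 4 25]
Step 6: sold=2 (running total=12) -> [5 13 4 27]

Answer: 12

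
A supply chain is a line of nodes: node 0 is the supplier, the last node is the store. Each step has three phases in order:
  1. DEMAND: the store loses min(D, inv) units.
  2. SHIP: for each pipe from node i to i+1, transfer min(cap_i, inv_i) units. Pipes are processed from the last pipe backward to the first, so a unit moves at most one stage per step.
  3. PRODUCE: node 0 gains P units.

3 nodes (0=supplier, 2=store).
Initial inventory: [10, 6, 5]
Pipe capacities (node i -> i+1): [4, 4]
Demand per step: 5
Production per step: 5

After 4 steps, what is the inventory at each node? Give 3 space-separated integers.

Step 1: demand=5,sold=5 ship[1->2]=4 ship[0->1]=4 prod=5 -> inv=[11 6 4]
Step 2: demand=5,sold=4 ship[1->2]=4 ship[0->1]=4 prod=5 -> inv=[12 6 4]
Step 3: demand=5,sold=4 ship[1->2]=4 ship[0->1]=4 prod=5 -> inv=[13 6 4]
Step 4: demand=5,sold=4 ship[1->2]=4 ship[0->1]=4 prod=5 -> inv=[14 6 4]

14 6 4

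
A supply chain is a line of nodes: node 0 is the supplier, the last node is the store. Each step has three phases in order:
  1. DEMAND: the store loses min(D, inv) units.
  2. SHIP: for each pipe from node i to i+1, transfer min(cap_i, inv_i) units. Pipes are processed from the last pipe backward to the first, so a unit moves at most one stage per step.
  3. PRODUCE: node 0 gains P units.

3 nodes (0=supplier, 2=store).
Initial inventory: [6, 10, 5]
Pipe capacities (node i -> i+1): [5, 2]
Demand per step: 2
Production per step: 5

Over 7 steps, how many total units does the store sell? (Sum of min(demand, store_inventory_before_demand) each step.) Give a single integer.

Answer: 14

Derivation:
Step 1: sold=2 (running total=2) -> [6 13 5]
Step 2: sold=2 (running total=4) -> [6 16 5]
Step 3: sold=2 (running total=6) -> [6 19 5]
Step 4: sold=2 (running total=8) -> [6 22 5]
Step 5: sold=2 (running total=10) -> [6 25 5]
Step 6: sold=2 (running total=12) -> [6 28 5]
Step 7: sold=2 (running total=14) -> [6 31 5]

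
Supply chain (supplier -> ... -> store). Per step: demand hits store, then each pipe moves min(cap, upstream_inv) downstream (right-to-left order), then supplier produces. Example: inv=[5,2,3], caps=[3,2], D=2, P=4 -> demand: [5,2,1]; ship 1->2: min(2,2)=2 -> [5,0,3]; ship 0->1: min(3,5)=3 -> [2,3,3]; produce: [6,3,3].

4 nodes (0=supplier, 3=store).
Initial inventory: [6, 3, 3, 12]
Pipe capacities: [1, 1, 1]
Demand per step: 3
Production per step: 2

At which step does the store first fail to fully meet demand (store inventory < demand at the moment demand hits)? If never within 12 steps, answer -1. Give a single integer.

Step 1: demand=3,sold=3 ship[2->3]=1 ship[1->2]=1 ship[0->1]=1 prod=2 -> [7 3 3 10]
Step 2: demand=3,sold=3 ship[2->3]=1 ship[1->2]=1 ship[0->1]=1 prod=2 -> [8 3 3 8]
Step 3: demand=3,sold=3 ship[2->3]=1 ship[1->2]=1 ship[0->1]=1 prod=2 -> [9 3 3 6]
Step 4: demand=3,sold=3 ship[2->3]=1 ship[1->2]=1 ship[0->1]=1 prod=2 -> [10 3 3 4]
Step 5: demand=3,sold=3 ship[2->3]=1 ship[1->2]=1 ship[0->1]=1 prod=2 -> [11 3 3 2]
Step 6: demand=3,sold=2 ship[2->3]=1 ship[1->2]=1 ship[0->1]=1 prod=2 -> [12 3 3 1]
Step 7: demand=3,sold=1 ship[2->3]=1 ship[1->2]=1 ship[0->1]=1 prod=2 -> [13 3 3 1]
Step 8: demand=3,sold=1 ship[2->3]=1 ship[1->2]=1 ship[0->1]=1 prod=2 -> [14 3 3 1]
Step 9: demand=3,sold=1 ship[2->3]=1 ship[1->2]=1 ship[0->1]=1 prod=2 -> [15 3 3 1]
Step 10: demand=3,sold=1 ship[2->3]=1 ship[1->2]=1 ship[0->1]=1 prod=2 -> [16 3 3 1]
Step 11: demand=3,sold=1 ship[2->3]=1 ship[1->2]=1 ship[0->1]=1 prod=2 -> [17 3 3 1]
Step 12: demand=3,sold=1 ship[2->3]=1 ship[1->2]=1 ship[0->1]=1 prod=2 -> [18 3 3 1]
First stockout at step 6

6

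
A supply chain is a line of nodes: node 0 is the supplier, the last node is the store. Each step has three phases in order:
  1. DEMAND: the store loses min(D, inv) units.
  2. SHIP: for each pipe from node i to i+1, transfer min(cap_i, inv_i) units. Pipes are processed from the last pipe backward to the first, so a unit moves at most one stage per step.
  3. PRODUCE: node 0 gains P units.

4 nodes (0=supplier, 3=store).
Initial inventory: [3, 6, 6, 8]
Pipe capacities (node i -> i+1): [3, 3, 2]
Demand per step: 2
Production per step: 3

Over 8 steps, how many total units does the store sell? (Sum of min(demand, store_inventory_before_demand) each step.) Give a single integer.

Step 1: sold=2 (running total=2) -> [3 6 7 8]
Step 2: sold=2 (running total=4) -> [3 6 8 8]
Step 3: sold=2 (running total=6) -> [3 6 9 8]
Step 4: sold=2 (running total=8) -> [3 6 10 8]
Step 5: sold=2 (running total=10) -> [3 6 11 8]
Step 6: sold=2 (running total=12) -> [3 6 12 8]
Step 7: sold=2 (running total=14) -> [3 6 13 8]
Step 8: sold=2 (running total=16) -> [3 6 14 8]

Answer: 16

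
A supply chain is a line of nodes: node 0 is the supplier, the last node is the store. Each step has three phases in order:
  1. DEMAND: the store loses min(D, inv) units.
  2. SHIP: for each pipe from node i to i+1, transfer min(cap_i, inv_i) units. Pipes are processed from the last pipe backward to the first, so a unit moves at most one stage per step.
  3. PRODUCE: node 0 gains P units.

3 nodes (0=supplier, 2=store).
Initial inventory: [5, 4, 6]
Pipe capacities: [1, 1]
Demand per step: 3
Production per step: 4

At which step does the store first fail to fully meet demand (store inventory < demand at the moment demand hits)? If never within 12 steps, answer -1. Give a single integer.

Step 1: demand=3,sold=3 ship[1->2]=1 ship[0->1]=1 prod=4 -> [8 4 4]
Step 2: demand=3,sold=3 ship[1->2]=1 ship[0->1]=1 prod=4 -> [11 4 2]
Step 3: demand=3,sold=2 ship[1->2]=1 ship[0->1]=1 prod=4 -> [14 4 1]
Step 4: demand=3,sold=1 ship[1->2]=1 ship[0->1]=1 prod=4 -> [17 4 1]
Step 5: demand=3,sold=1 ship[1->2]=1 ship[0->1]=1 prod=4 -> [20 4 1]
Step 6: demand=3,sold=1 ship[1->2]=1 ship[0->1]=1 prod=4 -> [23 4 1]
Step 7: demand=3,sold=1 ship[1->2]=1 ship[0->1]=1 prod=4 -> [26 4 1]
Step 8: demand=3,sold=1 ship[1->2]=1 ship[0->1]=1 prod=4 -> [29 4 1]
Step 9: demand=3,sold=1 ship[1->2]=1 ship[0->1]=1 prod=4 -> [32 4 1]
Step 10: demand=3,sold=1 ship[1->2]=1 ship[0->1]=1 prod=4 -> [35 4 1]
Step 11: demand=3,sold=1 ship[1->2]=1 ship[0->1]=1 prod=4 -> [38 4 1]
Step 12: demand=3,sold=1 ship[1->2]=1 ship[0->1]=1 prod=4 -> [41 4 1]
First stockout at step 3

3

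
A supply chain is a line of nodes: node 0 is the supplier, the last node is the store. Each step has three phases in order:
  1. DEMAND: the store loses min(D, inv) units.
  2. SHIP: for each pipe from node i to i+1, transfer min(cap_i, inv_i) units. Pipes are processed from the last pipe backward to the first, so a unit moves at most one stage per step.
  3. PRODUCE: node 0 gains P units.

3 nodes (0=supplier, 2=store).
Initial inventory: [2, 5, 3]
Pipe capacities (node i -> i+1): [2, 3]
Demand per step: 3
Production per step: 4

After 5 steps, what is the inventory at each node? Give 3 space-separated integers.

Step 1: demand=3,sold=3 ship[1->2]=3 ship[0->1]=2 prod=4 -> inv=[4 4 3]
Step 2: demand=3,sold=3 ship[1->2]=3 ship[0->1]=2 prod=4 -> inv=[6 3 3]
Step 3: demand=3,sold=3 ship[1->2]=3 ship[0->1]=2 prod=4 -> inv=[8 2 3]
Step 4: demand=3,sold=3 ship[1->2]=2 ship[0->1]=2 prod=4 -> inv=[10 2 2]
Step 5: demand=3,sold=2 ship[1->2]=2 ship[0->1]=2 prod=4 -> inv=[12 2 2]

12 2 2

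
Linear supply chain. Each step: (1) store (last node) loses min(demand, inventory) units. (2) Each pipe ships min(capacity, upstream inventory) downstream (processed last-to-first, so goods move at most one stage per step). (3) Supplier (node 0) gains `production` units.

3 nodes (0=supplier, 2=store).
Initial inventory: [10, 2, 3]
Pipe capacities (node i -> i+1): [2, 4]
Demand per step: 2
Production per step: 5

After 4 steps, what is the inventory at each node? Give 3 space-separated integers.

Step 1: demand=2,sold=2 ship[1->2]=2 ship[0->1]=2 prod=5 -> inv=[13 2 3]
Step 2: demand=2,sold=2 ship[1->2]=2 ship[0->1]=2 prod=5 -> inv=[16 2 3]
Step 3: demand=2,sold=2 ship[1->2]=2 ship[0->1]=2 prod=5 -> inv=[19 2 3]
Step 4: demand=2,sold=2 ship[1->2]=2 ship[0->1]=2 prod=5 -> inv=[22 2 3]

22 2 3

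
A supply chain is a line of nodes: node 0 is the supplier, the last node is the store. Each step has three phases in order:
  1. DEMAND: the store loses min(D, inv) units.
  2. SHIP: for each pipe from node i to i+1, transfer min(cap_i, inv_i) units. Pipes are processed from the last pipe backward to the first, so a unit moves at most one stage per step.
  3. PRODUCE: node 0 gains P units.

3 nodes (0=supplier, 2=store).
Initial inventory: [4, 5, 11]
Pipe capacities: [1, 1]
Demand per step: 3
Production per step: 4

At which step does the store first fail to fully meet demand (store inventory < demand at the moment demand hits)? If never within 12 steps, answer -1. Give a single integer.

Step 1: demand=3,sold=3 ship[1->2]=1 ship[0->1]=1 prod=4 -> [7 5 9]
Step 2: demand=3,sold=3 ship[1->2]=1 ship[0->1]=1 prod=4 -> [10 5 7]
Step 3: demand=3,sold=3 ship[1->2]=1 ship[0->1]=1 prod=4 -> [13 5 5]
Step 4: demand=3,sold=3 ship[1->2]=1 ship[0->1]=1 prod=4 -> [16 5 3]
Step 5: demand=3,sold=3 ship[1->2]=1 ship[0->1]=1 prod=4 -> [19 5 1]
Step 6: demand=3,sold=1 ship[1->2]=1 ship[0->1]=1 prod=4 -> [22 5 1]
Step 7: demand=3,sold=1 ship[1->2]=1 ship[0->1]=1 prod=4 -> [25 5 1]
Step 8: demand=3,sold=1 ship[1->2]=1 ship[0->1]=1 prod=4 -> [28 5 1]
Step 9: demand=3,sold=1 ship[1->2]=1 ship[0->1]=1 prod=4 -> [31 5 1]
Step 10: demand=3,sold=1 ship[1->2]=1 ship[0->1]=1 prod=4 -> [34 5 1]
Step 11: demand=3,sold=1 ship[1->2]=1 ship[0->1]=1 prod=4 -> [37 5 1]
Step 12: demand=3,sold=1 ship[1->2]=1 ship[0->1]=1 prod=4 -> [40 5 1]
First stockout at step 6

6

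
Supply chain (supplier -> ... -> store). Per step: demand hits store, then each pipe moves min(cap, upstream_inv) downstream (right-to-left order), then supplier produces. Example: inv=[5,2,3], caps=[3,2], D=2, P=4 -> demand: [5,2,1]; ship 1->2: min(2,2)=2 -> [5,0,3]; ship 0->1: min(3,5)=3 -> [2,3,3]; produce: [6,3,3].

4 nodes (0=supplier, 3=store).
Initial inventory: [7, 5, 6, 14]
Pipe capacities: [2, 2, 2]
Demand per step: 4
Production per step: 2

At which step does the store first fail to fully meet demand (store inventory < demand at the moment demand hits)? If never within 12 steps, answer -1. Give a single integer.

Step 1: demand=4,sold=4 ship[2->3]=2 ship[1->2]=2 ship[0->1]=2 prod=2 -> [7 5 6 12]
Step 2: demand=4,sold=4 ship[2->3]=2 ship[1->2]=2 ship[0->1]=2 prod=2 -> [7 5 6 10]
Step 3: demand=4,sold=4 ship[2->3]=2 ship[1->2]=2 ship[0->1]=2 prod=2 -> [7 5 6 8]
Step 4: demand=4,sold=4 ship[2->3]=2 ship[1->2]=2 ship[0->1]=2 prod=2 -> [7 5 6 6]
Step 5: demand=4,sold=4 ship[2->3]=2 ship[1->2]=2 ship[0->1]=2 prod=2 -> [7 5 6 4]
Step 6: demand=4,sold=4 ship[2->3]=2 ship[1->2]=2 ship[0->1]=2 prod=2 -> [7 5 6 2]
Step 7: demand=4,sold=2 ship[2->3]=2 ship[1->2]=2 ship[0->1]=2 prod=2 -> [7 5 6 2]
Step 8: demand=4,sold=2 ship[2->3]=2 ship[1->2]=2 ship[0->1]=2 prod=2 -> [7 5 6 2]
Step 9: demand=4,sold=2 ship[2->3]=2 ship[1->2]=2 ship[0->1]=2 prod=2 -> [7 5 6 2]
Step 10: demand=4,sold=2 ship[2->3]=2 ship[1->2]=2 ship[0->1]=2 prod=2 -> [7 5 6 2]
Step 11: demand=4,sold=2 ship[2->3]=2 ship[1->2]=2 ship[0->1]=2 prod=2 -> [7 5 6 2]
Step 12: demand=4,sold=2 ship[2->3]=2 ship[1->2]=2 ship[0->1]=2 prod=2 -> [7 5 6 2]
First stockout at step 7

7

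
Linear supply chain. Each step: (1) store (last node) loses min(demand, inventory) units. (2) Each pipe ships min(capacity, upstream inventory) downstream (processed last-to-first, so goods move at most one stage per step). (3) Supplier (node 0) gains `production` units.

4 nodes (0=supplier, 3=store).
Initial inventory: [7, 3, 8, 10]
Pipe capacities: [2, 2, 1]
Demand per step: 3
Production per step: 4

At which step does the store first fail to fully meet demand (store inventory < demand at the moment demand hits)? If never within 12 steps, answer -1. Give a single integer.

Step 1: demand=3,sold=3 ship[2->3]=1 ship[1->2]=2 ship[0->1]=2 prod=4 -> [9 3 9 8]
Step 2: demand=3,sold=3 ship[2->3]=1 ship[1->2]=2 ship[0->1]=2 prod=4 -> [11 3 10 6]
Step 3: demand=3,sold=3 ship[2->3]=1 ship[1->2]=2 ship[0->1]=2 prod=4 -> [13 3 11 4]
Step 4: demand=3,sold=3 ship[2->3]=1 ship[1->2]=2 ship[0->1]=2 prod=4 -> [15 3 12 2]
Step 5: demand=3,sold=2 ship[2->3]=1 ship[1->2]=2 ship[0->1]=2 prod=4 -> [17 3 13 1]
Step 6: demand=3,sold=1 ship[2->3]=1 ship[1->2]=2 ship[0->1]=2 prod=4 -> [19 3 14 1]
Step 7: demand=3,sold=1 ship[2->3]=1 ship[1->2]=2 ship[0->1]=2 prod=4 -> [21 3 15 1]
Step 8: demand=3,sold=1 ship[2->3]=1 ship[1->2]=2 ship[0->1]=2 prod=4 -> [23 3 16 1]
Step 9: demand=3,sold=1 ship[2->3]=1 ship[1->2]=2 ship[0->1]=2 prod=4 -> [25 3 17 1]
Step 10: demand=3,sold=1 ship[2->3]=1 ship[1->2]=2 ship[0->1]=2 prod=4 -> [27 3 18 1]
Step 11: demand=3,sold=1 ship[2->3]=1 ship[1->2]=2 ship[0->1]=2 prod=4 -> [29 3 19 1]
Step 12: demand=3,sold=1 ship[2->3]=1 ship[1->2]=2 ship[0->1]=2 prod=4 -> [31 3 20 1]
First stockout at step 5

5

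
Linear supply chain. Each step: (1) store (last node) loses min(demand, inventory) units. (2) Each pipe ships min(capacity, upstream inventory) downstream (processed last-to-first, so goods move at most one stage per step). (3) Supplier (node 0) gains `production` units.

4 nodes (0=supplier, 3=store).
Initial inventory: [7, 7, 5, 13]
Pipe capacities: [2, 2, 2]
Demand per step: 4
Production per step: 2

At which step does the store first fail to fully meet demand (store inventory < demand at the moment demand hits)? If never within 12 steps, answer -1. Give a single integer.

Step 1: demand=4,sold=4 ship[2->3]=2 ship[1->2]=2 ship[0->1]=2 prod=2 -> [7 7 5 11]
Step 2: demand=4,sold=4 ship[2->3]=2 ship[1->2]=2 ship[0->1]=2 prod=2 -> [7 7 5 9]
Step 3: demand=4,sold=4 ship[2->3]=2 ship[1->2]=2 ship[0->1]=2 prod=2 -> [7 7 5 7]
Step 4: demand=4,sold=4 ship[2->3]=2 ship[1->2]=2 ship[0->1]=2 prod=2 -> [7 7 5 5]
Step 5: demand=4,sold=4 ship[2->3]=2 ship[1->2]=2 ship[0->1]=2 prod=2 -> [7 7 5 3]
Step 6: demand=4,sold=3 ship[2->3]=2 ship[1->2]=2 ship[0->1]=2 prod=2 -> [7 7 5 2]
Step 7: demand=4,sold=2 ship[2->3]=2 ship[1->2]=2 ship[0->1]=2 prod=2 -> [7 7 5 2]
Step 8: demand=4,sold=2 ship[2->3]=2 ship[1->2]=2 ship[0->1]=2 prod=2 -> [7 7 5 2]
Step 9: demand=4,sold=2 ship[2->3]=2 ship[1->2]=2 ship[0->1]=2 prod=2 -> [7 7 5 2]
Step 10: demand=4,sold=2 ship[2->3]=2 ship[1->2]=2 ship[0->1]=2 prod=2 -> [7 7 5 2]
Step 11: demand=4,sold=2 ship[2->3]=2 ship[1->2]=2 ship[0->1]=2 prod=2 -> [7 7 5 2]
Step 12: demand=4,sold=2 ship[2->3]=2 ship[1->2]=2 ship[0->1]=2 prod=2 -> [7 7 5 2]
First stockout at step 6

6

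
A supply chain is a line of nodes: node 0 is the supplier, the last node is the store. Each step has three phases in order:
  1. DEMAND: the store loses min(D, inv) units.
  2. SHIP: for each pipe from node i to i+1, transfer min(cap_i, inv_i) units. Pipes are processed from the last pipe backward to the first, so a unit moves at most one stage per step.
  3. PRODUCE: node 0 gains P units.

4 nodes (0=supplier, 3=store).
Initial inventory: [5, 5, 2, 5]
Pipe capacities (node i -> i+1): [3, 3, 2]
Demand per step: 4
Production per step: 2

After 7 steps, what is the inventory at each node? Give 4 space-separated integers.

Step 1: demand=4,sold=4 ship[2->3]=2 ship[1->2]=3 ship[0->1]=3 prod=2 -> inv=[4 5 3 3]
Step 2: demand=4,sold=3 ship[2->3]=2 ship[1->2]=3 ship[0->1]=3 prod=2 -> inv=[3 5 4 2]
Step 3: demand=4,sold=2 ship[2->3]=2 ship[1->2]=3 ship[0->1]=3 prod=2 -> inv=[2 5 5 2]
Step 4: demand=4,sold=2 ship[2->3]=2 ship[1->2]=3 ship[0->1]=2 prod=2 -> inv=[2 4 6 2]
Step 5: demand=4,sold=2 ship[2->3]=2 ship[1->2]=3 ship[0->1]=2 prod=2 -> inv=[2 3 7 2]
Step 6: demand=4,sold=2 ship[2->3]=2 ship[1->2]=3 ship[0->1]=2 prod=2 -> inv=[2 2 8 2]
Step 7: demand=4,sold=2 ship[2->3]=2 ship[1->2]=2 ship[0->1]=2 prod=2 -> inv=[2 2 8 2]

2 2 8 2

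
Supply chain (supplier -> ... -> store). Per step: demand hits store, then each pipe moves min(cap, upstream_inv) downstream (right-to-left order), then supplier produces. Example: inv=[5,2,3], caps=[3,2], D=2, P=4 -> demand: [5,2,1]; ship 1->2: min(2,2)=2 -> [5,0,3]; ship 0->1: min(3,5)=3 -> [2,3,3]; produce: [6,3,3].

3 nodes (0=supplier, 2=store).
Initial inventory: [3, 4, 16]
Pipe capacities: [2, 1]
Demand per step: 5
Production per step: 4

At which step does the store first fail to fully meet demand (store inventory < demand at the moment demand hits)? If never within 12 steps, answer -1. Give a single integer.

Step 1: demand=5,sold=5 ship[1->2]=1 ship[0->1]=2 prod=4 -> [5 5 12]
Step 2: demand=5,sold=5 ship[1->2]=1 ship[0->1]=2 prod=4 -> [7 6 8]
Step 3: demand=5,sold=5 ship[1->2]=1 ship[0->1]=2 prod=4 -> [9 7 4]
Step 4: demand=5,sold=4 ship[1->2]=1 ship[0->1]=2 prod=4 -> [11 8 1]
Step 5: demand=5,sold=1 ship[1->2]=1 ship[0->1]=2 prod=4 -> [13 9 1]
Step 6: demand=5,sold=1 ship[1->2]=1 ship[0->1]=2 prod=4 -> [15 10 1]
Step 7: demand=5,sold=1 ship[1->2]=1 ship[0->1]=2 prod=4 -> [17 11 1]
Step 8: demand=5,sold=1 ship[1->2]=1 ship[0->1]=2 prod=4 -> [19 12 1]
Step 9: demand=5,sold=1 ship[1->2]=1 ship[0->1]=2 prod=4 -> [21 13 1]
Step 10: demand=5,sold=1 ship[1->2]=1 ship[0->1]=2 prod=4 -> [23 14 1]
Step 11: demand=5,sold=1 ship[1->2]=1 ship[0->1]=2 prod=4 -> [25 15 1]
Step 12: demand=5,sold=1 ship[1->2]=1 ship[0->1]=2 prod=4 -> [27 16 1]
First stockout at step 4

4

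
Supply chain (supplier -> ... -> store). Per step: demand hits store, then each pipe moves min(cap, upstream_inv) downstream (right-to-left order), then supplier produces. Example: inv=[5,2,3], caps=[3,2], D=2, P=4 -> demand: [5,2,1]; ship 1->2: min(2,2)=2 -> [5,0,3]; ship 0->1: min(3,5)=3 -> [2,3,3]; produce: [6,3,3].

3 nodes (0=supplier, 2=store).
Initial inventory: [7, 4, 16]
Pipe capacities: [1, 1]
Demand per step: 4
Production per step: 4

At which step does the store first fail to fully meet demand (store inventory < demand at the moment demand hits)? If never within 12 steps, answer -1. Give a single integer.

Step 1: demand=4,sold=4 ship[1->2]=1 ship[0->1]=1 prod=4 -> [10 4 13]
Step 2: demand=4,sold=4 ship[1->2]=1 ship[0->1]=1 prod=4 -> [13 4 10]
Step 3: demand=4,sold=4 ship[1->2]=1 ship[0->1]=1 prod=4 -> [16 4 7]
Step 4: demand=4,sold=4 ship[1->2]=1 ship[0->1]=1 prod=4 -> [19 4 4]
Step 5: demand=4,sold=4 ship[1->2]=1 ship[0->1]=1 prod=4 -> [22 4 1]
Step 6: demand=4,sold=1 ship[1->2]=1 ship[0->1]=1 prod=4 -> [25 4 1]
Step 7: demand=4,sold=1 ship[1->2]=1 ship[0->1]=1 prod=4 -> [28 4 1]
Step 8: demand=4,sold=1 ship[1->2]=1 ship[0->1]=1 prod=4 -> [31 4 1]
Step 9: demand=4,sold=1 ship[1->2]=1 ship[0->1]=1 prod=4 -> [34 4 1]
Step 10: demand=4,sold=1 ship[1->2]=1 ship[0->1]=1 prod=4 -> [37 4 1]
Step 11: demand=4,sold=1 ship[1->2]=1 ship[0->1]=1 prod=4 -> [40 4 1]
Step 12: demand=4,sold=1 ship[1->2]=1 ship[0->1]=1 prod=4 -> [43 4 1]
First stockout at step 6

6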